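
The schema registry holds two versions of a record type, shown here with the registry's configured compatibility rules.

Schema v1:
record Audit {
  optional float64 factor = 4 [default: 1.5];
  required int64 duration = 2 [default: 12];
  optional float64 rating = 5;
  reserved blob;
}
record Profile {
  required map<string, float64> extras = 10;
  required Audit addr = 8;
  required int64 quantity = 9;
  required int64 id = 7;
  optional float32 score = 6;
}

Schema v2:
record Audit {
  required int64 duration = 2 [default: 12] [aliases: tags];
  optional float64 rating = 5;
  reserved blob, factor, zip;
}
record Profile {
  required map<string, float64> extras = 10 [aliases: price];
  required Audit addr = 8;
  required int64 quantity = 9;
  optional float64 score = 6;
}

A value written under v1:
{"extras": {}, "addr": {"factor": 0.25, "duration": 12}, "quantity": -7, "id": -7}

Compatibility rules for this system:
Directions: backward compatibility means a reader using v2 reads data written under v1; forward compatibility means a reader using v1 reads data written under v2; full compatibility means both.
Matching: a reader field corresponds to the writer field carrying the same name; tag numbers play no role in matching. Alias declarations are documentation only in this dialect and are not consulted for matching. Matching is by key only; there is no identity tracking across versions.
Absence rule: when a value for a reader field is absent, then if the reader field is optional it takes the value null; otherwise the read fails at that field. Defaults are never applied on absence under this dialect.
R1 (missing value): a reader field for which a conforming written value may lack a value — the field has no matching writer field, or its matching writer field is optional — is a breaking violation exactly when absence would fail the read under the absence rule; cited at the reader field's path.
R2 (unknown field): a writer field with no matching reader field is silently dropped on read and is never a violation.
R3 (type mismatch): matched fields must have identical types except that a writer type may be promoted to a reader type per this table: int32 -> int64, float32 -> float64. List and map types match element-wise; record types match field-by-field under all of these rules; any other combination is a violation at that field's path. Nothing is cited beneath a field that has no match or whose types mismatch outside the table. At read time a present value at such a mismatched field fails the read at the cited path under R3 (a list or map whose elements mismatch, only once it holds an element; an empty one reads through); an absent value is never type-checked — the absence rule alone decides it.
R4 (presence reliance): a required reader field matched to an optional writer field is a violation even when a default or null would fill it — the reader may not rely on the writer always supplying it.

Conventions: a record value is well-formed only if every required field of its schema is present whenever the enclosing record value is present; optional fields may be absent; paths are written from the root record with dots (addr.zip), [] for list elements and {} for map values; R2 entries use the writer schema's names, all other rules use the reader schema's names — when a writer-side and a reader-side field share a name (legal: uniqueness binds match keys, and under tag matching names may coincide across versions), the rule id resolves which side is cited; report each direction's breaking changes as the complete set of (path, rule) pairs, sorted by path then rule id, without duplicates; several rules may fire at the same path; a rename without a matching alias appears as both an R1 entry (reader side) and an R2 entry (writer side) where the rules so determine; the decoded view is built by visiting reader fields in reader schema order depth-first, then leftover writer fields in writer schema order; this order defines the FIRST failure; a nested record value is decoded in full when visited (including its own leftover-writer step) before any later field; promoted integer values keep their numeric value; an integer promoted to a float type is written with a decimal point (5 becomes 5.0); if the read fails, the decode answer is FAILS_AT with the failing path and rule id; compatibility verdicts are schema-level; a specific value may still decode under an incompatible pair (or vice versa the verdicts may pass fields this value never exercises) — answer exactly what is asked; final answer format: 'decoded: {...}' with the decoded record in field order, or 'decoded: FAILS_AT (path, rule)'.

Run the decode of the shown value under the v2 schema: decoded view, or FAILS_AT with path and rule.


each type pair in Profile: writer, then reader
decode walk for Profile under reader schema v2:
  extras := {}
  addr.duration := 12
  addr.rating := null (absent, optional -> null)
  writer addr.factor: unknown -> dropped
  quantity := -7
  score := null (absent, optional -> null)
  writer id: unknown -> dropped
  => decoded: {"extras": {}, "addr": {"duration": 12, "rating": null}, "quantity": -7, "score": null}
the other Profile changes do not affect what is asked:
  field score in record Profile: type float32 changed to float64 -> a verdict-level change on Profile — the shown value reads the same

decoded: {"extras": {}, "addr": {"duration": 12, "rating": null}, "quantity": -7, "score": null}


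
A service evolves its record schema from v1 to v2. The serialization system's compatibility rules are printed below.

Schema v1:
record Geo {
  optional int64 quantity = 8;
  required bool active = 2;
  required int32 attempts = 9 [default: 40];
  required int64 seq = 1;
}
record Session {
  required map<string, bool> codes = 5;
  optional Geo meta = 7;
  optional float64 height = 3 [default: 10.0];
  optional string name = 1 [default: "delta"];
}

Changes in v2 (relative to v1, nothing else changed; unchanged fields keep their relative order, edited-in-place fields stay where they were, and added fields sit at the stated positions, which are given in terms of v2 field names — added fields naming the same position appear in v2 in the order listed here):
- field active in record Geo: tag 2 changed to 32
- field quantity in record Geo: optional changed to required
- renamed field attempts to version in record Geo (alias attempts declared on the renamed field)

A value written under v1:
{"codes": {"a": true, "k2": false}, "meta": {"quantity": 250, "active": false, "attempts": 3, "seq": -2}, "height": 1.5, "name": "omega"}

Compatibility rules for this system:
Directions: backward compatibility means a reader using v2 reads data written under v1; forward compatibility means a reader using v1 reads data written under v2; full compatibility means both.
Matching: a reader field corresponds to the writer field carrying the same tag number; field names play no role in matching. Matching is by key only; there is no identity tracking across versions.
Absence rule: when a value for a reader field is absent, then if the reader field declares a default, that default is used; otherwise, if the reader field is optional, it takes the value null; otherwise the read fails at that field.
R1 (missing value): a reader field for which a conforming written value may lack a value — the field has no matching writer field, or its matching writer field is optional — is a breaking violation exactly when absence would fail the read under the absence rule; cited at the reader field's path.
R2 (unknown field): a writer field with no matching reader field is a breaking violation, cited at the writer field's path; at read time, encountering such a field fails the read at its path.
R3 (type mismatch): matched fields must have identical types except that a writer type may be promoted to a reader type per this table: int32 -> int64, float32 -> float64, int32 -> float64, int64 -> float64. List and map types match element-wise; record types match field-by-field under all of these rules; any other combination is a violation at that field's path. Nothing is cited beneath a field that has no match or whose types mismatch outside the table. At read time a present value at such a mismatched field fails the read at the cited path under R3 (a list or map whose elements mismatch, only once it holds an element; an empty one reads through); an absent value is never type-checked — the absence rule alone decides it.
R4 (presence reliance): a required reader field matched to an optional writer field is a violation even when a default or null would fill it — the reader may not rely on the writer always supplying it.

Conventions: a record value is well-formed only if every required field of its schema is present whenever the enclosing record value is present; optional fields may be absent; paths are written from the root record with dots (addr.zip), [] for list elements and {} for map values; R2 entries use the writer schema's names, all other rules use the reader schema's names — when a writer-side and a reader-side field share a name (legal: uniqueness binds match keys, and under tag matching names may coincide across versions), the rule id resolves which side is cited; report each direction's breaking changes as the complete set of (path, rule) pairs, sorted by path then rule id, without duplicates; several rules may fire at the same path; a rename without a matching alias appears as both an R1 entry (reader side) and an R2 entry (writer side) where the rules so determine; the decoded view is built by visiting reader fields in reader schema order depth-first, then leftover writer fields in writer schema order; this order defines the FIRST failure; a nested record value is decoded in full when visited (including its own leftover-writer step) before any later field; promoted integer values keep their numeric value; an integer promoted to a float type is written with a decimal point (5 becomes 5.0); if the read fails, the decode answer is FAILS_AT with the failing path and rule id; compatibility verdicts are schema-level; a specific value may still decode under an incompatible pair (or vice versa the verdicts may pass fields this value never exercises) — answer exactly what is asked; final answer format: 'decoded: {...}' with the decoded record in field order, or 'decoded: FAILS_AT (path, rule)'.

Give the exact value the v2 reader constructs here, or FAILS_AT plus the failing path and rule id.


in Session below, arrows point writer -> reader
decoding the Session value with the v2 reader:
  codes := {"a": true, "k2": false}
  meta.quantity := 250
  read fails at meta.active under R1 (no fill)
  => FAILS_AT (meta.active, R1)
ruling out the remaining Session differences:
  field quantity in record Geo: optional changed to required -> a verdict-level change on Session — the shown value reads the same
  renamed field attempts to version in record Geo (alias attempts declared on the renamed field) -> inert under this dialect — no rule fires on Session and the result does not move

decoded: FAILS_AT (meta.active, R1)


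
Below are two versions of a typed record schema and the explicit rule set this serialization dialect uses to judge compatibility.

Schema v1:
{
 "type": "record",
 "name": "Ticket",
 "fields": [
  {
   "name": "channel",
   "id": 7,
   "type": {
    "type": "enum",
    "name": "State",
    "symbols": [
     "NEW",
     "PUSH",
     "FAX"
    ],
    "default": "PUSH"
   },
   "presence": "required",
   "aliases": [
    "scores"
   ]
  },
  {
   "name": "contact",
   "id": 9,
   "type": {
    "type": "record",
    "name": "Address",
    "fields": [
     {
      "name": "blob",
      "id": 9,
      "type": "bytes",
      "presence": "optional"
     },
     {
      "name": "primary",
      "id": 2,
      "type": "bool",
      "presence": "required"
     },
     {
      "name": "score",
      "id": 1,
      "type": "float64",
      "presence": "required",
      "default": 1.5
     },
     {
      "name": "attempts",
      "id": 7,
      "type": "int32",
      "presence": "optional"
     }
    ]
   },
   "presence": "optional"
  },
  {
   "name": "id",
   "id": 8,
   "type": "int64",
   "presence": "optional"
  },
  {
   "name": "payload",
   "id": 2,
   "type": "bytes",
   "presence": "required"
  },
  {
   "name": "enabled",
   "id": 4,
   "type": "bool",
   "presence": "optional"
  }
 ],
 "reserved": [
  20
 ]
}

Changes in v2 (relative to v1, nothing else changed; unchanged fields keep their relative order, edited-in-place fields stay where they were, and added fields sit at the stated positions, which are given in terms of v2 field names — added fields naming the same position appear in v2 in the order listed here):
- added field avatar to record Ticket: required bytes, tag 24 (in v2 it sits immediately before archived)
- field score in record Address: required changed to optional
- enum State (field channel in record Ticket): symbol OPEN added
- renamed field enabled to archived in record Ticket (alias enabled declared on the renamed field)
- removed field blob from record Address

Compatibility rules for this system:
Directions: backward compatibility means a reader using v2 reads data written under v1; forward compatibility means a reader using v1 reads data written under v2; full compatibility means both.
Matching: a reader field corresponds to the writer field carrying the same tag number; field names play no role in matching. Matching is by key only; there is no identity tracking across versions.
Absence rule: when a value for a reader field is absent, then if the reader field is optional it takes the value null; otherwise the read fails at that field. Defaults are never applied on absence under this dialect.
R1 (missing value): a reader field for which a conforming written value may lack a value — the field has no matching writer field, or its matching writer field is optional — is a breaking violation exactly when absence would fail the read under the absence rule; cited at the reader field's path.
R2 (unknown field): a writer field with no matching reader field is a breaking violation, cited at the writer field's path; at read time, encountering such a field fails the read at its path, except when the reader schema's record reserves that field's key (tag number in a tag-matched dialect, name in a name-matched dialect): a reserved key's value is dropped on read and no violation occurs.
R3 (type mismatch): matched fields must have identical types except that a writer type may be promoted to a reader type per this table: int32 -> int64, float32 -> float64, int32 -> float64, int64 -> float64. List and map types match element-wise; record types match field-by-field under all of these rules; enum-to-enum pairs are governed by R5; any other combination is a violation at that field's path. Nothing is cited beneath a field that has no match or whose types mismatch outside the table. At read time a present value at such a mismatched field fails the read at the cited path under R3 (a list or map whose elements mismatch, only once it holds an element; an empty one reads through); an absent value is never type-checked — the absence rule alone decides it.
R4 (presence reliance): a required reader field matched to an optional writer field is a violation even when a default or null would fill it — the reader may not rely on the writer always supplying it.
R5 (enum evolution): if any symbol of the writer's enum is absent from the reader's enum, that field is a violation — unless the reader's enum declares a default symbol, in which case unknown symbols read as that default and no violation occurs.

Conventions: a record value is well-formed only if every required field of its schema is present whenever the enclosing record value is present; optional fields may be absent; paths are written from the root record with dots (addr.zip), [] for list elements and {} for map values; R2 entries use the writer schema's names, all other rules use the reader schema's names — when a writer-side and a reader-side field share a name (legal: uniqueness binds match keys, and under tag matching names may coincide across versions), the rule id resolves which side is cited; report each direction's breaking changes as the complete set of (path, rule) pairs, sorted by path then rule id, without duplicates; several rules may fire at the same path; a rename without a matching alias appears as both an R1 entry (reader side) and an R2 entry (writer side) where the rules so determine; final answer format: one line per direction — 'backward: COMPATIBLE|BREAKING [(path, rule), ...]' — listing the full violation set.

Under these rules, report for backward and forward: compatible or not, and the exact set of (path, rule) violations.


each type pair in Ticket: writer, then reader
backward pass over Ticket, reader schema v2, writer schema v1:
  channel: paired with writer channel (State -> State; writer required)
  contact: paired with writer contact (Address -> Address; writer optional)
  id: paired with writer id (int64 -> int64; writer optional)
  payload: paired with writer payload (bytes -> bytes; writer required)
  no writer field matches reader avatar
  archived: paired with writer enabled (bool -> bool; writer optional)
  contact.primary: paired with writer contact.primary (bool -> bool; writer required)
  contact.score: paired with writer contact.score (float64 -> float64; writer required)
  contact.attempts: paired with writer contact.attempts (int32 -> int32; writer optional)
  leftover writer field: contact.blob
  violation R1 at avatar
  violation R2 at contact.blob
  backward on Ticket therefore BREAKING (2)
forward pass over Ticket, reader schema v1, writer schema v2:
  channel: paired with writer channel (State -> State; writer required)
  contact: paired with writer contact (Address -> Address; writer optional)
  id: paired with writer id (int64 -> int64; writer optional)
  payload: paired with writer payload (bytes -> bytes; writer required)
  enabled: paired with writer archived (bool -> bool; writer optional)
  leftover writer field: avatar
  no writer field matches reader contact.blob
  contact.primary: paired with writer contact.primary (bool -> bool; writer required)
  contact.score: paired with writer contact.score (float64 -> float64; writer optional)
  contact.attempts: paired with writer contact.attempts (int32 -> int32; writer optional)
  violation R2 at avatar
  violation R1 at contact.score
  violation R4 at contact.score
  forward on Ticket therefore BREAKING (3)

backward: BREAKING [(avatar, R1), (contact.blob, R2)]; forward: BREAKING [(avatar, R2), (contact.score, R1), (contact.score, R4)]


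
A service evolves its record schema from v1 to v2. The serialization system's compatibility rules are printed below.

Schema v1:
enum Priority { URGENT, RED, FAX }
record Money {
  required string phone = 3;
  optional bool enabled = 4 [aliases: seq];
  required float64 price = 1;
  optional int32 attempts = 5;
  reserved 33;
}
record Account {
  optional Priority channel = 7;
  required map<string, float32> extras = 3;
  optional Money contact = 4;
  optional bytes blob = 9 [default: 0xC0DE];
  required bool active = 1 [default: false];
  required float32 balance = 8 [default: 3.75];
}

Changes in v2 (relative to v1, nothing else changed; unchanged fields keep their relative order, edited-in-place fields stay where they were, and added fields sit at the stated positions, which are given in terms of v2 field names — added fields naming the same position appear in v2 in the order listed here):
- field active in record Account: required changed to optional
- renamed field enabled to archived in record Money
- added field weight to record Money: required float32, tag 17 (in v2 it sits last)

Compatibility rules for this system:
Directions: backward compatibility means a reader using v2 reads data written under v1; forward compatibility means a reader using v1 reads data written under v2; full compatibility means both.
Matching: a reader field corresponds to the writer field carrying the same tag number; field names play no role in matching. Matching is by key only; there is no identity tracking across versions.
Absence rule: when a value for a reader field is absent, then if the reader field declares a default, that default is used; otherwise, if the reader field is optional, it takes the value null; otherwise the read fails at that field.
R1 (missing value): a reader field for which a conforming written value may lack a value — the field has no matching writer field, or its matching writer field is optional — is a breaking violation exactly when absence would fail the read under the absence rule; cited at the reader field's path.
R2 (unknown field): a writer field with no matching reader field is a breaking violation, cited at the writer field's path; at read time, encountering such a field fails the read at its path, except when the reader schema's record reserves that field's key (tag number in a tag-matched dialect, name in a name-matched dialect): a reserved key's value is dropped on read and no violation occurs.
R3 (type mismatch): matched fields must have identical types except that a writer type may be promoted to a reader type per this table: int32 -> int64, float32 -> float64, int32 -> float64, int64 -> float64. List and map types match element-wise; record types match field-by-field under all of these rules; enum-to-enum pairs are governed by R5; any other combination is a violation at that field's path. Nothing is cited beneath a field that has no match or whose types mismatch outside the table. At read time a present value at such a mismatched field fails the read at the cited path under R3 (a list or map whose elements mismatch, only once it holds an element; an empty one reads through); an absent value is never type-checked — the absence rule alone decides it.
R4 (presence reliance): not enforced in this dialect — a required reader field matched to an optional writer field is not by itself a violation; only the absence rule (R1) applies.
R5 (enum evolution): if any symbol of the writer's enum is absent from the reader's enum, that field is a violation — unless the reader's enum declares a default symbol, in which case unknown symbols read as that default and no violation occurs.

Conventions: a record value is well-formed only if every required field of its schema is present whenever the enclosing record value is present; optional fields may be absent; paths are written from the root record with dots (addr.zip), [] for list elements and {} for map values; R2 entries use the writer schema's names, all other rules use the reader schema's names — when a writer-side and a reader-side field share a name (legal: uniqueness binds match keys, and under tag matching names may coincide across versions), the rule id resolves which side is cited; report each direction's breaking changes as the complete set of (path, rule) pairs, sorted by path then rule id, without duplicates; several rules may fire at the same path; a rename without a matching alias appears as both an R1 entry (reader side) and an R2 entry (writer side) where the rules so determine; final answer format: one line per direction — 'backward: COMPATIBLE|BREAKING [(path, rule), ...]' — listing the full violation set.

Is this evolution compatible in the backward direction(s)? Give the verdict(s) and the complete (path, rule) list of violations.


backward: BREAKING [(contact.weight, R1)]

arrows below run writer -> reader for Account
backward pass over Account, reader schema v2, writer schema v1:
  Priority -> Priority, writer optional: channel aligns to channel
  map<string, float32> -> map<string, float32>, writer required: extras aligns to extras
  Money -> Money, writer optional: contact aligns to contact
  bytes -> bytes, writer optional: blob aligns to blob
  bool -> bool, writer required: active aligns to active
  float32 -> float32, writer required: balance aligns to balance
  string -> string, writer required: contact.phone aligns to contact.phone
  bool -> bool, writer optional: contact.archived aligns to contact.enabled
  float64 -> float64, writer required: contact.price aligns to contact.price
  int32 -> int32, writer optional: contact.attempts aligns to contact.attempts
  contact.weight has no writer counterpart
  R1 fires at contact.weight
  => backward verdict for Account: BREAKING, 1 violation(s)
checking off the Account differences that do not matter here:
  field active in record Account: required changed to optional -> inert for the asked Account verdict: nothing fires
  renamed field enabled to archived in record Money -> inert for the asked Account verdict: nothing fires


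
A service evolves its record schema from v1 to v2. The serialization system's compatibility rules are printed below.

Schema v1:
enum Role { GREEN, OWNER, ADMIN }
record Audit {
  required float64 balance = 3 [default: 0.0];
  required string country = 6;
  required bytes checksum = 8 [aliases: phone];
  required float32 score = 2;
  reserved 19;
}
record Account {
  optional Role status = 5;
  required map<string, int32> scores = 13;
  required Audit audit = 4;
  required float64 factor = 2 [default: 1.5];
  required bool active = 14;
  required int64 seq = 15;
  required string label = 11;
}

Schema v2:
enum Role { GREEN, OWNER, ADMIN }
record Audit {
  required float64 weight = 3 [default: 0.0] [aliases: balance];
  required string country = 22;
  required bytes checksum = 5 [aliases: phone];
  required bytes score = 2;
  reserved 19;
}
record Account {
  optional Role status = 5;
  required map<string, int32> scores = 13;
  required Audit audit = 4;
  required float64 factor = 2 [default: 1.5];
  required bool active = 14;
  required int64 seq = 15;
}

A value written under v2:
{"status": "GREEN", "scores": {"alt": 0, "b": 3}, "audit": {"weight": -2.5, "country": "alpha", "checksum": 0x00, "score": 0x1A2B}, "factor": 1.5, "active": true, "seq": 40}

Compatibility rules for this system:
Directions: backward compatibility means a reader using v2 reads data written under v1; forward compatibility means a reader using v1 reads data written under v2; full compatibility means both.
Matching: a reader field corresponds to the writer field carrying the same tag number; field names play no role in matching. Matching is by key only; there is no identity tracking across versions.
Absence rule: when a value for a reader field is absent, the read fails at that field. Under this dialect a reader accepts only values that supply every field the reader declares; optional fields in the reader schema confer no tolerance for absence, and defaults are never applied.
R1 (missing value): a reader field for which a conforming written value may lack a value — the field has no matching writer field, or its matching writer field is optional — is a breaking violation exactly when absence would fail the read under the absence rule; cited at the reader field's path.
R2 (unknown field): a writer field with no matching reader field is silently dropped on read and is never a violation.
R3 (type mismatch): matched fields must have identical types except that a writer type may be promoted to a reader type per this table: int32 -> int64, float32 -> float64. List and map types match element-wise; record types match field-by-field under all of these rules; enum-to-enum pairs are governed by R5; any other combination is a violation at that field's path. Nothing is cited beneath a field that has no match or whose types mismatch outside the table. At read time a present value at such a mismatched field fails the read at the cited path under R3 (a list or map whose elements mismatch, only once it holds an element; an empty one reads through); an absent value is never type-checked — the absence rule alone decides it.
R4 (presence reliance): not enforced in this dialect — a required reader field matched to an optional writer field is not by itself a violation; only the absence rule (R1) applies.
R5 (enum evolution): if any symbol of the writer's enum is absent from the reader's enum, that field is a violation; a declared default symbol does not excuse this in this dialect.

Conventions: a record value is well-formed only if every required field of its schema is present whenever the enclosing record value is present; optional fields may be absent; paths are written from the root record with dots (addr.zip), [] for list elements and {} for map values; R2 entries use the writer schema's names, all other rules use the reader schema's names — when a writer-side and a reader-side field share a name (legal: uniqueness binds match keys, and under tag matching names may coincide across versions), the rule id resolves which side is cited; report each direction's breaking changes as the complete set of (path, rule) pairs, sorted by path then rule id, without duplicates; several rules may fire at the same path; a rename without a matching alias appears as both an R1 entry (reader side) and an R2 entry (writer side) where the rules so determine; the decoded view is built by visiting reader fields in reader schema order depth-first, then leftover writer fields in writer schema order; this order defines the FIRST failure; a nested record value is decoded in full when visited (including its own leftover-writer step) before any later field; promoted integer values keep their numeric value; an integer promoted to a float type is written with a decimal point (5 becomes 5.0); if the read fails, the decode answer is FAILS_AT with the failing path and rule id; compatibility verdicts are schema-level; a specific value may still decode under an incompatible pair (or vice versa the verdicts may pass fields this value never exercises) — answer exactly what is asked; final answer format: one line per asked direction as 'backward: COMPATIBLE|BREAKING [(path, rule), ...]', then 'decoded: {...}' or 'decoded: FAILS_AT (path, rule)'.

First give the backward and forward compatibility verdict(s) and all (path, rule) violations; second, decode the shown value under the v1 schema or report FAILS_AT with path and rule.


arrows below run writer -> reader for Account
backward pass over Account, reader schema v2, writer schema v1:
  Role -> Role, writer optional: status aligns to status
  map<string, int32> -> map<string, int32>, writer required: scores aligns to scores
  Audit -> Audit, writer required: audit aligns to audit
  float64 -> float64, writer required: factor aligns to factor
  bool -> bool, writer required: active aligns to active
  int64 -> int64, writer required: seq aligns to seq
  label (writer side), unknown to reader
  float64 -> float64, writer required: audit.weight aligns to audit.balance
  audit.country: no writer match
  audit.checksum: no writer match
  float32 -> bytes, writer required: audit.score aligns to audit.score
  audit.country (writer side), unknown to reader
  audit.checksum (writer side), unknown to reader
  rule R1 violated at audit.checksum
  rule R1 violated at audit.country
  rule R3 violated at audit.score
  rule R1 violated at status
  => backward verdict for Account: BREAKING, 4 violation(s)
forward pass over Account, reader schema v1, writer schema v2:
  Role -> Role, writer optional: status aligns to status
  map<string, int32> -> map<string, int32>, writer required: scores aligns to scores
  Audit -> Audit, writer required: audit aligns to audit
  float64 -> float64, writer required: factor aligns to factor
  bool -> bool, writer required: active aligns to active
  int64 -> int64, writer required: seq aligns to seq
  label: no writer match
  float64 -> float64, writer required: audit.balance aligns to audit.weight
  audit.country: no writer match
  audit.checksum: no writer match
  bytes -> float32, writer required: audit.score aligns to audit.score
  audit.country (writer side), unknown to reader
  audit.checksum (writer side), unknown to reader
  rule R1 violated at audit.checksum
  rule R1 violated at audit.country
  rule R3 violated at audit.score
  rule R1 violated at label
  rule R1 violated at status
  => forward verdict for Account: BREAKING, 5 violation(s)
migrating the Account value to v1:
  status := "GREEN"
  scores := {"alt": 0, "b": 3}
  audit.balance := -2.5 (from writer weight)
  read fails at audit.country under R1 (no fill)
  => FAILS_AT (audit.country, R1)

backward: BREAKING [(audit.checksum, R1), (audit.country, R1), (audit.score, R3), (status, R1)]; forward: BREAKING [(audit.checksum, R1), (audit.country, R1), (audit.score, R3), (label, R1), (status, R1)]; decoded: FAILS_AT (audit.country, R1)


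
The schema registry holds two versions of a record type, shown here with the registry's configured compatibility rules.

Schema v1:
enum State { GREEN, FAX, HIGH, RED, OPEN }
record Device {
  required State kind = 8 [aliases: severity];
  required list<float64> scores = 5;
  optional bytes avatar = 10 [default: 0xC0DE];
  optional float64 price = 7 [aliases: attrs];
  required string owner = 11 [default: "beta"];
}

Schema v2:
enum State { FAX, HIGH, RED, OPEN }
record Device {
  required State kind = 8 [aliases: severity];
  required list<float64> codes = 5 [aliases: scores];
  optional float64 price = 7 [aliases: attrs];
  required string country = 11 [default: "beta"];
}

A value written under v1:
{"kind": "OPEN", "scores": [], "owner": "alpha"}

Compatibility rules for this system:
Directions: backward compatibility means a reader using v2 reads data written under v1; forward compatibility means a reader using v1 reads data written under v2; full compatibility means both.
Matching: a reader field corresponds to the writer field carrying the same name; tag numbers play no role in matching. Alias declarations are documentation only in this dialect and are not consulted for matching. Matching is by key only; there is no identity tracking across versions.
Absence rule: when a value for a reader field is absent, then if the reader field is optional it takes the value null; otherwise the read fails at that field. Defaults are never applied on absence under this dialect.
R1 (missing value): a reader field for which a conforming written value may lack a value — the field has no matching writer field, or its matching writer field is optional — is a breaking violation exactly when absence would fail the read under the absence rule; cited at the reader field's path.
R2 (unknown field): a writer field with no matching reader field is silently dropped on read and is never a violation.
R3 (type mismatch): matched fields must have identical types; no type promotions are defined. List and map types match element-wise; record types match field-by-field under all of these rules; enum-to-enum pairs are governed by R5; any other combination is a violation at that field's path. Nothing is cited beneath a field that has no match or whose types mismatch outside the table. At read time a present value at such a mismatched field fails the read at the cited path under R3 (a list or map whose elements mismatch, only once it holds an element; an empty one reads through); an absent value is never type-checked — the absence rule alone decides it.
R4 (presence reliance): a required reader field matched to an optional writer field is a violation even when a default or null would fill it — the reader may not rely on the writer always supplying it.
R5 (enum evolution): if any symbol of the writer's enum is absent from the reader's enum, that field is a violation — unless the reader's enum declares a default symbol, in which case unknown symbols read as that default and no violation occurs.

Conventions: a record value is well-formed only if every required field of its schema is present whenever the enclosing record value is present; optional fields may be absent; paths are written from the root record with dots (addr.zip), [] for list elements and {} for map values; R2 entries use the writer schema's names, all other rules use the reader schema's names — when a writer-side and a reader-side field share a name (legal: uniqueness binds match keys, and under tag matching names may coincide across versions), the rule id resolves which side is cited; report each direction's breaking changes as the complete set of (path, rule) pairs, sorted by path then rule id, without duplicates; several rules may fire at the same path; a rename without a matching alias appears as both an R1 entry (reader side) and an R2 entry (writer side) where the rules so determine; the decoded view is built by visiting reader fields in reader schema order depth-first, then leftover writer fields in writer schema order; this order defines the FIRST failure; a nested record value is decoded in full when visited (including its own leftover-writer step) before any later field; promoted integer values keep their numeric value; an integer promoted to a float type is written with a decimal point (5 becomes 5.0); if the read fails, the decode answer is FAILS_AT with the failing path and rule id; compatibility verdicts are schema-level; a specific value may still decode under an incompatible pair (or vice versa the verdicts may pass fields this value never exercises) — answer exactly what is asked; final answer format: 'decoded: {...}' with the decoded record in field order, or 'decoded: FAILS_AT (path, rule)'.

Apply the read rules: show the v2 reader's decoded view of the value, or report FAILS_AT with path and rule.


decoded: FAILS_AT (codes, R1)

each type pair in Device: writer, then reader
decode (reader v2):
  kind := "OPEN"
  read fails at codes under R1 (no fill)
  => FAILS_AT (codes, R1)
ruling out the remaining Device differences:
  enum State (field kind in record Device): symbol GREEN removed -> affects the rule determinations only; this particular Device value decodes identically
  removed field avatar from record Device -> triggers nothing under the printed rules; the Device answer is the same either way
  renamed field owner to country in record Device -> affects the rule determinations only; this particular Device value decodes identically


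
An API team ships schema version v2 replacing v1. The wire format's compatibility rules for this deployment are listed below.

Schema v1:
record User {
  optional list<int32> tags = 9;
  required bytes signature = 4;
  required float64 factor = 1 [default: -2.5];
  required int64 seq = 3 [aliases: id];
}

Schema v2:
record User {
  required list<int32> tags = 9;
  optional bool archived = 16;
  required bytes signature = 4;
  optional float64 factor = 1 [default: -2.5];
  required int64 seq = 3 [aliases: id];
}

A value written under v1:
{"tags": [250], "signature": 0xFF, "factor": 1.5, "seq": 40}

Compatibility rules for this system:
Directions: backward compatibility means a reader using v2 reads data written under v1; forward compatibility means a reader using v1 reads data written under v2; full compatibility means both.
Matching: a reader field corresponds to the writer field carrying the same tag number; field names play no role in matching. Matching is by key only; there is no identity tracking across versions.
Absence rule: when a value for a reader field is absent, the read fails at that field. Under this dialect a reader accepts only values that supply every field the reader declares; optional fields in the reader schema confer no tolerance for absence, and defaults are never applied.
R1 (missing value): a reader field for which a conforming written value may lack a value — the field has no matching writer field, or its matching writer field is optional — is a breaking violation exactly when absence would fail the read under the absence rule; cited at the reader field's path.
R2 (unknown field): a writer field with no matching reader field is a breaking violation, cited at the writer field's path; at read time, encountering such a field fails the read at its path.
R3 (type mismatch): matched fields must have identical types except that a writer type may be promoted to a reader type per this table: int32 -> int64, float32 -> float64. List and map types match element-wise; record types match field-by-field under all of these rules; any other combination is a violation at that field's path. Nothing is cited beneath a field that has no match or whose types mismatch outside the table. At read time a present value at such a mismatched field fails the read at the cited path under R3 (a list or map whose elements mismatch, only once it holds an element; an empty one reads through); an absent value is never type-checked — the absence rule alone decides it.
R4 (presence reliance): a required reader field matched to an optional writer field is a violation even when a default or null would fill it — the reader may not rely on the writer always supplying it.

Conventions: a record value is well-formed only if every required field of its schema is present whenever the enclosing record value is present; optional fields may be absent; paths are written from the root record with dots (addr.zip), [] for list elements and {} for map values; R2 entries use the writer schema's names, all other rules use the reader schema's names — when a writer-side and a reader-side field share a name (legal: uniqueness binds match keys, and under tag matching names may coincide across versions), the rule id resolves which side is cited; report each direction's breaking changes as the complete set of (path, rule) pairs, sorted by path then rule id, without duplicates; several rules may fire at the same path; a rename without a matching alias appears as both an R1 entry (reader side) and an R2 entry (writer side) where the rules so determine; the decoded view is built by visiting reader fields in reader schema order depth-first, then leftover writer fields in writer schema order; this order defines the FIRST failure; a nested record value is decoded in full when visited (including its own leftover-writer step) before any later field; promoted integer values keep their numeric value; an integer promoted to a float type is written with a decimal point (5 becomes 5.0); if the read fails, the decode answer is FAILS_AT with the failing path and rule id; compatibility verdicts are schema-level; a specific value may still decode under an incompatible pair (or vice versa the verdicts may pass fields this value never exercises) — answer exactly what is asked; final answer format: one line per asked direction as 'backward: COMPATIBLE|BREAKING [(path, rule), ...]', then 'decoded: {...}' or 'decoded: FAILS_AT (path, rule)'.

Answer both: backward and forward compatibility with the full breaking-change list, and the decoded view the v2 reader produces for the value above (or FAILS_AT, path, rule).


backward: BREAKING [(archived, R1), (tags, R1), (tags, R4)]; forward: BREAKING [(archived, R2), (factor, R1), (factor, R4)]; decoded: FAILS_AT (archived, R1)

the writer's type comes first in each User pair
checking backward for User: reader v2 against writer v1:
  list<int32> -> list<int32>, writer optional: tags aligns to tags
  archived has no writer counterpart
  bytes -> bytes, writer required: signature aligns to signature
  float64 -> float64, writer required: factor aligns to factor
  int64 -> int64, writer required: seq aligns to seq
  breaking: (archived, R1)
  breaking: (tags, R1)
  breaking: (tags, R4)
  backward on User therefore BREAKING (3)
checking forward for User: reader v1 against writer v2:
  list<int32> -> list<int32>, writer required: tags aligns to tags
  bytes -> bytes, writer required: signature aligns to signature
  float64 -> float64, writer optional: factor aligns to factor
  int64 -> int64, writer required: seq aligns to seq
  archived (writer side), unknown to reader
  breaking: (archived, R2)
  breaking: (factor, R1)
  breaking: (factor, R4)
  forward on User therefore BREAKING (3)
migrating the User value to v2:
  tags := [250]
  read fails at archived under R1 (no fill)
  => FAILS_AT (archived, R1)
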